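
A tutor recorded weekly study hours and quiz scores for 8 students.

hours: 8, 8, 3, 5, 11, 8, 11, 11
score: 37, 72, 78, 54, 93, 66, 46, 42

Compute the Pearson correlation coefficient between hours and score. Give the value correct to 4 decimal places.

-0.1736

n = 8, Σx = 65, Σy = 488, Σx² = 589, Σy² = 32438, Σxy = 3895
nΣxy − ΣxΣy = 31160 − 31720 = -560
nΣx² − (Σx)² = 4712 − 4225 = 487; nΣy² − (Σy)² = 259504 − 238144 = 21360
r = -560 / √(487 × 21360) = -560 / 3225.2628 ≈ -0.1736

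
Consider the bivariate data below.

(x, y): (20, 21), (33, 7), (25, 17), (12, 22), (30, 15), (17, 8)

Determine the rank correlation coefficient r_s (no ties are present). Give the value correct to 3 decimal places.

Rank x: 3, 6, 4, 1, 5, 2
Rank y: 5, 1, 4, 6, 3, 2
d = rank(x) − rank(y): -2, 5, 0, -5, 2, 0; Σd² = 58
ρ = 1 − 6Σd² / [n(n²−1)] = 1 − 6×58 / (6×35) = 1 − 348/210 ≈ -0.657

-0.657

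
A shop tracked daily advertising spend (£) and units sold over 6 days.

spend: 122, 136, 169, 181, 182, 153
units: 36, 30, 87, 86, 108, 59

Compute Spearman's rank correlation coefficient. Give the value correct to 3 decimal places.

Rank spend: 1, 2, 4, 5, 6, 3
Rank units: 2, 1, 5, 4, 6, 3
d = rank(spend) − rank(units): -1, 1, -1, 1, 0, 0; Σd² = 4
ρ = 1 − 6Σd² / [n(n²−1)] = 1 − 6×4 / (6×35) = 1 − 24/210 ≈ 0.886

0.886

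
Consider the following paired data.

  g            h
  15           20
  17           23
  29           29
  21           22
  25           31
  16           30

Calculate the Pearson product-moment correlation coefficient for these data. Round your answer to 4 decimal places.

n = 6, Σg = 123, Σh = 155, Σg² = 2677, Σh² = 4115, Σgh = 3249
nΣgh − ΣgΣh = 19494 − 19065 = 429
nΣg² − (Σg)² = 16062 − 15129 = 933; nΣh² − (Σh)² = 24690 − 24025 = 665
r = 429 / √(933 × 665) = 429 / 787.6833 ≈ 0.5446

0.5446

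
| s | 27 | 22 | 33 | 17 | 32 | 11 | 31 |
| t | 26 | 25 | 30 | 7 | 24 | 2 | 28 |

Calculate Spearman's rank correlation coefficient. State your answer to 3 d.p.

Rank s: 4, 3, 7, 2, 6, 1, 5
Rank t: 5, 4, 7, 2, 3, 1, 6
d = rank(s) − rank(t): -1, -1, 0, 0, 3, 0, -1; Σd² = 12
ρ = 1 − 6Σd² / [n(n²−1)] = 1 − 6×12 / (7×48) = 1 − 72/336 ≈ 0.786

0.786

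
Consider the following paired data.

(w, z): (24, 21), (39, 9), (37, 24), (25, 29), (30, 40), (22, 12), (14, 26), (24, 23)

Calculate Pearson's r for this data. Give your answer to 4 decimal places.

-0.1749

n = 8, Σw = 215, Σz = 184, Σw² = 6247, Σz² = 4888, Σwz = 4848
nΣwz − ΣwΣz = 38784 − 39560 = -776
nΣw² − (Σw)² = 49976 − 46225 = 3751; nΣz² − (Σz)² = 39104 − 33856 = 5248
r = -776 / √(3751 × 5248) = -776 / 4436.8061 ≈ -0.1749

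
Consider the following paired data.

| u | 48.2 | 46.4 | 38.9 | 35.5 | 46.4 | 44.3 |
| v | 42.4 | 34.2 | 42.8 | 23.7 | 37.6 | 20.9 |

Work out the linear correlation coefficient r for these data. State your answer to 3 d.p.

n = 6, Σu = 259.7, Σv = 201.6, Σu² = 11365.11, Σv² = 7211.5, Σuv = 8807.34
nΣuv − ΣuΣv = 52844.04 − 52355.52 = 488.52
nΣu² − (Σu)² = 68190.66 − 67444.09 = 746.57; nΣv² − (Σv)² = 43269 − 40642.56 = 2626.44
r = 488.52 / √(746.57 × 2626.44) = 488.52 / 1400.2933 ≈ 0.349

0.349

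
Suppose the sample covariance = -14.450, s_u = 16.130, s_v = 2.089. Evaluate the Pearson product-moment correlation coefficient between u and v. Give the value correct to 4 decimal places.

-0.4288

r = Cov(u,v) / (s_u · s_v) = -14.450 / (16.130 × 2.089)
  = -14.450 / 33.6956 ≈ -0.4288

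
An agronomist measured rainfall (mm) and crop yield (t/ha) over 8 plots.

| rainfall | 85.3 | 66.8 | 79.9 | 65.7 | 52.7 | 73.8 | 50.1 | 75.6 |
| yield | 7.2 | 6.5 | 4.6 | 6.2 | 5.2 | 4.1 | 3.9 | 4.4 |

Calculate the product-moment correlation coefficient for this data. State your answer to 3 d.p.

0.317

n = 8, Σx = 549.9, Σy = 42.1, Σx² = 38887.93, Σy² = 232.11, Σxy = 2927.89
nΣxy − ΣxΣy = 23423.12 − 23150.79 = 272.33
nΣx² − (Σx)² = 311103.44 − 302390.01 = 8713.43; nΣy² − (Σy)² = 1856.88 − 1772.41 = 84.47
r = 272.33 / √(8713.43 × 84.47) = 272.33 / 857.9181 ≈ 0.317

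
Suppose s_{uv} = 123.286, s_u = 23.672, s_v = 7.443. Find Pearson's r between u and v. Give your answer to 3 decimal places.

0.700

r = Cov(u,v) / (s_u · s_v) = 123.286 / (23.672 × 7.443)
  = 123.286 / 176.1907 ≈ 0.700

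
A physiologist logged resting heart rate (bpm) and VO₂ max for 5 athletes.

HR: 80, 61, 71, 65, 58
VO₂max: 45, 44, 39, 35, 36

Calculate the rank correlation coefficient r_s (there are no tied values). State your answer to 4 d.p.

Rank HR: 5, 2, 4, 3, 1
Rank VO₂max: 5, 4, 3, 1, 2
d = rank(HR) − rank(VO₂max): 0, -2, 1, 2, -1; Σd² = 10
ρ = 1 − 6Σd² / [n(n²−1)] = 1 − 6×10 / (5×24) = 1 − 60/120 ≈ 0.5000

0.5000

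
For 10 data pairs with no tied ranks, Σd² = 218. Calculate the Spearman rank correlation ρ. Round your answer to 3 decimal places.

-0.321

ρ = 1 − 6Σd² / [n(n²−1)] = 1 − 6×218 / (10×99)
  = 1 − 1308/990 = 1 − 1.3212 ≈ -0.321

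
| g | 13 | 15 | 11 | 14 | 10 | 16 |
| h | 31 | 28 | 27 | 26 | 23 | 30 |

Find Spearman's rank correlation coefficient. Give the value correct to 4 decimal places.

Rank g: 3, 5, 2, 4, 1, 6
Rank h: 6, 4, 3, 2, 1, 5
d = rank(g) − rank(h): -3, 1, -1, 2, 0, 1; Σd² = 16
ρ = 1 − 6Σd² / [n(n²−1)] = 1 − 6×16 / (6×35) = 1 − 96/210 ≈ 0.5429

0.5429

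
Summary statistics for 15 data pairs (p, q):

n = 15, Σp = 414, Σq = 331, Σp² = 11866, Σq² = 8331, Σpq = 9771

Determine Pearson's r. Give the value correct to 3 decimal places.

r = (nΣpq − ΣpΣq) / √[(nΣp² − (Σp)²)(nΣq² − (Σq)²)]
Numerator: 15×9771 − 414×331 = 9531
Denominator: √[(177990 − 171396)(124965 − 109561)] = √[6594 × 15404] = 10078.3915
r = 9531 / 10078.3915 ≈ 0.946

0.946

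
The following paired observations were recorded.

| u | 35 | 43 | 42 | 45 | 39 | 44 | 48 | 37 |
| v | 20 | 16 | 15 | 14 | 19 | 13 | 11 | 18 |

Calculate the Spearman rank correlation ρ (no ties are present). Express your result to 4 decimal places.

Rank u: 1, 5, 4, 7, 3, 6, 8, 2
Rank v: 8, 5, 4, 3, 7, 2, 1, 6
d = rank(u) − rank(v): -7, 0, 0, 4, -4, 4, 7, -4; Σd² = 162
ρ = 1 − 6Σd² / [n(n²−1)] = 1 − 6×162 / (8×63) = 1 − 972/504 ≈ -0.9286

-0.9286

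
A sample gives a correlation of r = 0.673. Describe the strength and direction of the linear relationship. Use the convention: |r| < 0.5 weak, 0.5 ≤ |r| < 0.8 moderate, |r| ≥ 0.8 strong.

moderate positive

r = 0.673 > 0 so the relationship is positive.
|r| = 0.673, which falls in the moderate range.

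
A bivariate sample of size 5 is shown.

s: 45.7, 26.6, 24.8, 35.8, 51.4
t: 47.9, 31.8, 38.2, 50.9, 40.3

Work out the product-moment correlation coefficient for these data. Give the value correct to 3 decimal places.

n = 5, Σs = 184.3, Σt = 209.1, Σs² = 7334.69, Σt² = 8979.79, Σst = 7875.91
nΣst − ΣsΣt = 39379.55 − 38537.13 = 842.42
nΣs² − (Σs)² = 36673.45 − 33966.49 = 2706.96; nΣt² − (Σt)² = 44898.95 − 43722.81 = 1176.14
r = 842.42 / √(2706.96 × 1176.14) = 842.42 / 1784.3105 ≈ 0.472

0.472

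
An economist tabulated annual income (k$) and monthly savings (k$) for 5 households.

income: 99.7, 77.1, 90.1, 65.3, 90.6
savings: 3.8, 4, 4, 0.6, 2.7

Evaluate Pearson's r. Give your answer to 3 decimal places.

0.697

n = 5, Σx = 422.8, Σy = 15.1, Σx² = 36474.96, Σy² = 54.09, Σxy = 1331.46
nΣxy − ΣxΣy = 6657.3 − 6384.28 = 273.02
nΣx² − (Σx)² = 182374.8 − 178759.84 = 3614.96; nΣy² − (Σy)² = 270.45 − 228.01 = 42.44
r = 273.02 / √(3614.96 × 42.44) = 273.02 / 391.6873 ≈ 0.697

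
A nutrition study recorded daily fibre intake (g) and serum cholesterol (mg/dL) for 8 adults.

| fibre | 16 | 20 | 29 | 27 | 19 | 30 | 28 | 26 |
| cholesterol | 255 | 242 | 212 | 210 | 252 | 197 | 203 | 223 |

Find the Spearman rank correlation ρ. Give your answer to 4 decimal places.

-0.9286

Rank fibre: 1, 3, 7, 5, 2, 8, 6, 4
Rank cholesterol: 8, 6, 4, 3, 7, 1, 2, 5
d = rank(fibre) − rank(cholesterol): -7, -3, 3, 2, -5, 7, 4, -1; Σd² = 162
ρ = 1 − 6Σd² / [n(n²−1)] = 1 − 6×162 / (8×63) = 1 − 972/504 ≈ -0.9286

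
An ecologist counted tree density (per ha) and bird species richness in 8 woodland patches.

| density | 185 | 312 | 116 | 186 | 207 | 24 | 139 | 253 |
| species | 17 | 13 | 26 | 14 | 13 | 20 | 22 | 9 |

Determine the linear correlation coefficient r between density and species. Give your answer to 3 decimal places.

n = 8, Σx = 1422, Σy = 134, Σx² = 306376, Σy² = 2464, Σxy = 21327
nΣxy − ΣxΣy = 170616 − 190548 = -19932
nΣx² − (Σx)² = 2451008 − 2022084 = 428924; nΣy² − (Σy)² = 19712 − 17956 = 1756
r = -19932 / √(428924 × 1756) = -19932 / 27444.3172 ≈ -0.726

-0.726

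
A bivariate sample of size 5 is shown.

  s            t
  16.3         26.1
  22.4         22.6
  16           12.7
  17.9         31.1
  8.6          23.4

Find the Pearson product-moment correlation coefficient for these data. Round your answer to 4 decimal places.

0.0789

n = 5, Σs = 81.2, Σt = 115.9, Σs² = 1417.82, Σt² = 2868.03, Σst = 1892.8
nΣst − ΣsΣt = 9464 − 9411.08 = 52.92
nΣs² − (Σs)² = 7089.1 − 6593.44 = 495.66; nΣt² − (Σt)² = 14340.15 − 13432.81 = 907.34
r = 52.92 / √(495.66 × 907.34) = 52.92 / 670.6207 ≈ 0.0789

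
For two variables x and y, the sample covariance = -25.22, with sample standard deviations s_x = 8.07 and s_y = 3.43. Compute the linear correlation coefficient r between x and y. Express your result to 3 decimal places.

r = Cov(x,y) / (s_x · s_y) = -25.22 / (8.07 × 3.43)
  = -25.22 / 27.6801 ≈ -0.911

-0.911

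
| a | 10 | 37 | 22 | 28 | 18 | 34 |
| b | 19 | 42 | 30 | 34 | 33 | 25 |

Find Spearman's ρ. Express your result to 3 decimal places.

Rank a: 1, 6, 3, 4, 2, 5
Rank b: 1, 6, 3, 5, 4, 2
d = rank(a) − rank(b): 0, 0, 0, -1, -2, 3; Σd² = 14
ρ = 1 − 6Σd² / [n(n²−1)] = 1 − 6×14 / (6×35) = 1 − 84/210 ≈ 0.600

0.600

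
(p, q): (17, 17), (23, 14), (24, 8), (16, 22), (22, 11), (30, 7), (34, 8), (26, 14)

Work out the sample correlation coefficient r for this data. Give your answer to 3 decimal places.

n = 8, Σp = 192, Σq = 101, Σp² = 4866, Σq² = 1463, Σpq = 2243
nΣpq − ΣpΣq = 17944 − 19392 = -1448
nΣp² − (Σp)² = 38928 − 36864 = 2064; nΣq² − (Σq)² = 11704 − 10201 = 1503
r = -1448 / √(2064 × 1503) = -1448 / 1761.3041 ≈ -0.822

-0.822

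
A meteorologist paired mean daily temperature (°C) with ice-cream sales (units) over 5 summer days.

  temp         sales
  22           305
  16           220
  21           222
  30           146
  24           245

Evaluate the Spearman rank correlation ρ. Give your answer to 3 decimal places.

Rank temp: 3, 1, 2, 5, 4
Rank sales: 5, 2, 3, 1, 4
d = rank(temp) − rank(sales): -2, -1, -1, 4, 0; Σd² = 22
ρ = 1 − 6Σd² / [n(n²−1)] = 1 − 6×22 / (5×24) = 1 − 132/120 ≈ -0.100

-0.100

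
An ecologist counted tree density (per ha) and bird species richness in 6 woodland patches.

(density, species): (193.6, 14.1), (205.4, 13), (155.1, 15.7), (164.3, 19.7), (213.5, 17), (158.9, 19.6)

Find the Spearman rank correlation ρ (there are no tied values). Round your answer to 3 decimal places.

Rank density: 4, 5, 1, 3, 6, 2
Rank species: 2, 1, 3, 6, 4, 5
d = rank(density) − rank(species): 2, 4, -2, -3, 2, -3; Σd² = 46
ρ = 1 − 6Σd² / [n(n²−1)] = 1 − 6×46 / (6×35) = 1 − 276/210 ≈ -0.314

-0.314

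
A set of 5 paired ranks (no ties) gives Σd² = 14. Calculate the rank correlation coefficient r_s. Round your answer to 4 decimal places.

0.3000

ρ = 1 − 6Σd² / [n(n²−1)] = 1 − 6×14 / (5×24)
  = 1 − 84/120 = 1 − 0.70000 ≈ 0.3000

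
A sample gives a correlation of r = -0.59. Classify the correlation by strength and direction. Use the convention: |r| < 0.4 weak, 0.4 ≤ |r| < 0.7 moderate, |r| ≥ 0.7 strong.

moderate negative

r = -0.59 < 0 so the relationship is negative.
|r| = 0.59, which falls in the moderate range.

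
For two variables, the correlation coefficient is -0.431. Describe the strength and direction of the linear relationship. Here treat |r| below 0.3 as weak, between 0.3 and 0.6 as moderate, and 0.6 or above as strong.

r = -0.431 < 0 so the relationship is negative.
|r| = 0.431, which falls in the moderate range.

moderate negative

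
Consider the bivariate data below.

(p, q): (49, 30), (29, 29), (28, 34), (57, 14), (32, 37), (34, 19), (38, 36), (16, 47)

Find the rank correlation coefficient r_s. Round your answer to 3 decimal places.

Rank p: 7, 3, 2, 8, 4, 5, 6, 1
Rank q: 4, 3, 5, 1, 7, 2, 6, 8
d = rank(p) − rank(q): 3, 0, -3, 7, -3, 3, 0, -7; Σd² = 134
ρ = 1 − 6Σd² / [n(n²−1)] = 1 − 6×134 / (8×63) = 1 − 804/504 ≈ -0.595

-0.595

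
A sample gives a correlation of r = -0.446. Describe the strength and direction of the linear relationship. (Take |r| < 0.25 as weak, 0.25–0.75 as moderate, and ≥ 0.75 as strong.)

moderate negative

r = -0.446 < 0 so the relationship is negative.
|r| = 0.446, which falls in the moderate range.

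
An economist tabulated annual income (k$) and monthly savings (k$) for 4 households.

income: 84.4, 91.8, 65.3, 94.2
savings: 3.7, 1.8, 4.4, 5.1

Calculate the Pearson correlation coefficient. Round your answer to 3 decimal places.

n = 4, Σx = 335.7, Σy = 15, Σx² = 28688.33, Σy² = 62.3, Σxy = 1245.26
nΣxy − ΣxΣy = 4981.04 − 5035.5 = -54.46
nΣx² − (Σx)² = 114753.32 − 112694.49 = 2058.83; nΣy² − (Σy)² = 249.2 − 225 = 24.2
r = -54.46 / √(2058.83 × 24.2) = -54.46 / 223.2122 ≈ -0.244

-0.244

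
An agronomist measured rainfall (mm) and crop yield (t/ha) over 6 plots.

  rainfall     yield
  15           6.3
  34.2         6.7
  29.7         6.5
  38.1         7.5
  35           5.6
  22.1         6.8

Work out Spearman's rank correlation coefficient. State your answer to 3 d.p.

Rank rainfall: 1, 4, 3, 6, 5, 2
Rank yield: 2, 4, 3, 6, 1, 5
d = rank(rainfall) − rank(yield): -1, 0, 0, 0, 4, -3; Σd² = 26
ρ = 1 − 6Σd² / [n(n²−1)] = 1 − 6×26 / (6×35) = 1 − 156/210 ≈ 0.257

0.257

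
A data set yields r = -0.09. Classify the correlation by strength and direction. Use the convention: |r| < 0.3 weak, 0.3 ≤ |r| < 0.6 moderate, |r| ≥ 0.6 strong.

r = -0.09 < 0 so the relationship is negative.
|r| = 0.09, which falls in the weak range.

weak negative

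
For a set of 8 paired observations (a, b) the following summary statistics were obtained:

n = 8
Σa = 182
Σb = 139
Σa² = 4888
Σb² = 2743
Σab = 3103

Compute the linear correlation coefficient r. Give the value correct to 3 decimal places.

-0.120

r = (nΣab − ΣaΣb) / √[(nΣa² − (Σa)²)(nΣb² − (Σb)²)]
Numerator: 8×3103 − 182×139 = -474
Denominator: √[(39104 − 33124)(21944 − 19321)] = √[5980 × 2623] = 3960.4974
r = -474 / 3960.4974 ≈ -0.120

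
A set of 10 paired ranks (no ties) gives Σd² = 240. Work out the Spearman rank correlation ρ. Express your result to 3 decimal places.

ρ = 1 − 6Σd² / [n(n²−1)] = 1 − 6×240 / (10×99)
  = 1 − 1440/990 = 1 − 1.4545 ≈ -0.455

-0.455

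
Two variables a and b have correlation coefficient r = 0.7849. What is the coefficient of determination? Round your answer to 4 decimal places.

0.6161

r² = (0.7849)² = 0.6161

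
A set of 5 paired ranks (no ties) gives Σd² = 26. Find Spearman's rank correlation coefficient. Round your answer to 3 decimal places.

ρ = 1 − 6Σd² / [n(n²−1)] = 1 − 6×26 / (5×24)
  = 1 − 156/120 = 1 − 1.3000 ≈ -0.300

-0.300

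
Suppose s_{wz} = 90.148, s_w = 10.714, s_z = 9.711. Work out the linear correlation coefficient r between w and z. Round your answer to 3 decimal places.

r = Cov(w,z) / (s_w · s_z) = 90.148 / (10.714 × 9.711)
  = 90.148 / 104.0437 ≈ 0.866

0.866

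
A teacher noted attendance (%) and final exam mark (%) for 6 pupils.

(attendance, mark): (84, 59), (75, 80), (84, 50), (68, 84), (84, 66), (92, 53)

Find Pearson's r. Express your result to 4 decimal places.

-0.8950

n = 6, Σx = 487, Σy = 392, Σx² = 39881, Σy² = 26602, Σxy = 31288
nΣxy − ΣxΣy = 187728 − 190904 = -3176
nΣx² − (Σx)² = 239286 − 237169 = 2117; nΣy² − (Σy)² = 159612 − 153664 = 5948
r = -3176 / √(2117 × 5948) = -3176 / 3548.5090 ≈ -0.8950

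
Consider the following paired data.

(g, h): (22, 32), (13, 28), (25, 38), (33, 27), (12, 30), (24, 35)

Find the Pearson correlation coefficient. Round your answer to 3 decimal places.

n = 6, Σg = 129, Σh = 190, Σg² = 3087, Σh² = 6106, Σgh = 4109
nΣgh − ΣgΣh = 24654 − 24510 = 144
nΣg² − (Σg)² = 18522 − 16641 = 1881; nΣh² − (Σh)² = 36636 − 36100 = 536
r = 144 / √(1881 × 536) = 144 / 1004.0996 ≈ 0.143

0.143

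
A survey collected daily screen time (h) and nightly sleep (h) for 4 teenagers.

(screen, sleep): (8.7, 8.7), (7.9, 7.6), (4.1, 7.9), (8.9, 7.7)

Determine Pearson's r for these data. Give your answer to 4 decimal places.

0.1757

n = 4, Σx = 29.6, Σy = 31.9, Σx² = 234.12, Σy² = 255.15, Σxy = 236.65
nΣxy − ΣxΣy = 946.6 − 944.24 = 2.36
nΣx² − (Σx)² = 936.48 − 876.16 = 60.32; nΣy² − (Σy)² = 1020.6 − 1017.61 = 2.99
r = 2.36 / √(60.32 × 2.99) = 2.36 / 13.4297 ≈ 0.1757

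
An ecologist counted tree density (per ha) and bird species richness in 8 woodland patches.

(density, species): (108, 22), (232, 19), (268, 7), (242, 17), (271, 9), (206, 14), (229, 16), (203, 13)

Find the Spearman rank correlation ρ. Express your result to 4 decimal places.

-0.5238

Rank density: 1, 5, 7, 6, 8, 3, 4, 2
Rank species: 8, 7, 1, 6, 2, 4, 5, 3
d = rank(density) − rank(species): -7, -2, 6, 0, 6, -1, -1, -1; Σd² = 128
ρ = 1 − 6Σd² / [n(n²−1)] = 1 − 6×128 / (8×63) = 1 − 768/504 ≈ -0.5238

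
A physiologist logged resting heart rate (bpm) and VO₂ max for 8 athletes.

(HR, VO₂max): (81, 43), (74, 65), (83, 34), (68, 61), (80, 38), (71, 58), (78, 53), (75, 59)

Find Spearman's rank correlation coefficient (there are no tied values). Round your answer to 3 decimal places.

Rank HR: 7, 3, 8, 1, 6, 2, 5, 4
Rank VO₂max: 3, 8, 1, 7, 2, 5, 4, 6
d = rank(HR) − rank(VO₂max): 4, -5, 7, -6, 4, -3, 1, -2; Σd² = 156
ρ = 1 − 6Σd² / [n(n²−1)] = 1 − 6×156 / (8×63) = 1 − 936/504 ≈ -0.857

-0.857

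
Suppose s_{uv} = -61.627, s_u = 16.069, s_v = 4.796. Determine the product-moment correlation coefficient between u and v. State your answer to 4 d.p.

r = Cov(u,v) / (s_u · s_v) = -61.627 / (16.069 × 4.796)
  = -61.627 / 77.0669 ≈ -0.7997

-0.7997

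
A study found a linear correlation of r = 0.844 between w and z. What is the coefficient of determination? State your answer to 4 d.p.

0.7123

r² = (0.844)² = 0.7123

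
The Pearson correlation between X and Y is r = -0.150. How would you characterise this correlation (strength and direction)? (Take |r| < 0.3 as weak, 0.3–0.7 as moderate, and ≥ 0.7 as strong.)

r = -0.150 < 0 so the relationship is negative.
|r| = 0.150, which falls in the weak range.

weak negative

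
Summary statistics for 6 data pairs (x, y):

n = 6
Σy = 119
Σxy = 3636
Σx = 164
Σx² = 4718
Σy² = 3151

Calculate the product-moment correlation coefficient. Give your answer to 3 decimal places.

0.889

r = (nΣxy − ΣxΣy) / √[(nΣx² − (Σx)²)(nΣy² − (Σy)²)]
Numerator: 6×3636 − 164×119 = 2300
Denominator: √[(28308 − 26896)(18906 − 14161)] = √[1412 × 4745] = 2588.4242
r = 2300 / 2588.4242 ≈ 0.889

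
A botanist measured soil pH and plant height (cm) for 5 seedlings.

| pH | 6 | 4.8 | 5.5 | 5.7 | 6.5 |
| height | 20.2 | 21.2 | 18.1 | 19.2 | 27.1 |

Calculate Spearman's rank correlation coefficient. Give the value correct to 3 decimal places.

0.400

Rank pH: 4, 1, 2, 3, 5
Rank height: 3, 4, 1, 2, 5
d = rank(pH) − rank(height): 1, -3, 1, 1, 0; Σd² = 12
ρ = 1 − 6Σd² / [n(n²−1)] = 1 − 6×12 / (5×24) = 1 − 72/120 ≈ 0.400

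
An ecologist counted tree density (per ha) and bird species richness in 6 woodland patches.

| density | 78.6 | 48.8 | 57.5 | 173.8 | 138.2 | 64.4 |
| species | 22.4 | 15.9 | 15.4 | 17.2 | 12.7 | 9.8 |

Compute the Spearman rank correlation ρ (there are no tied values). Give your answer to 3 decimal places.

Rank density: 4, 1, 2, 6, 5, 3
Rank species: 6, 4, 3, 5, 2, 1
d = rank(density) − rank(species): -2, -3, -1, 1, 3, 2; Σd² = 28
ρ = 1 − 6Σd² / [n(n²−1)] = 1 − 6×28 / (6×35) = 1 − 168/210 ≈ 0.200

0.200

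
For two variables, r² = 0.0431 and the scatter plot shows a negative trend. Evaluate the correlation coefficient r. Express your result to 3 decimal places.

-0.208

|r| = √0.0431 = 0.208
The association is negative, so r = −0.208.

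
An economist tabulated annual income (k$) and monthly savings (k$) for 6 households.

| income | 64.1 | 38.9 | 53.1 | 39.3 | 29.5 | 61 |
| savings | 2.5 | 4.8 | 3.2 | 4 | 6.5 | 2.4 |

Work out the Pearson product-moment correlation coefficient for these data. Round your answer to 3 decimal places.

-0.949

n = 6, Σx = 285.9, Σy = 23.4, Σx² = 14577.37, Σy² = 103.54, Σxy = 1012.24
nΣxy − ΣxΣy = 6073.44 − 6690.06 = -616.62
nΣx² − (Σx)² = 87464.22 − 81738.81 = 5725.41; nΣy² − (Σy)² = 621.24 − 547.56 = 73.68
r = -616.62 / √(5725.41 × 73.68) = -616.62 / 649.4984 ≈ -0.949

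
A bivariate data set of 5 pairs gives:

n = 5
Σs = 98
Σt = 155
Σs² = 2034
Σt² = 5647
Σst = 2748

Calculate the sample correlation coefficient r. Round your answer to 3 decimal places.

r = (nΣst − ΣsΣt) / √[(nΣs² − (Σs)²)(nΣt² − (Σt)²)]
Numerator: 5×2748 − 98×155 = -1450
Denominator: √[(10170 − 9604)(28235 − 24025)] = √[566 × 4210] = 1543.6515
r = -1450 / 1543.6515 ≈ -0.939

-0.939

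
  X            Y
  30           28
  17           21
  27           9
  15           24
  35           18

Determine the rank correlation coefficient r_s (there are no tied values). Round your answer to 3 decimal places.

Rank X: 4, 2, 3, 1, 5
Rank Y: 5, 3, 1, 4, 2
d = rank(X) − rank(Y): -1, -1, 2, -3, 3; Σd² = 24
ρ = 1 − 6Σd² / [n(n²−1)] = 1 − 6×24 / (5×24) = 1 − 144/120 ≈ -0.200

-0.200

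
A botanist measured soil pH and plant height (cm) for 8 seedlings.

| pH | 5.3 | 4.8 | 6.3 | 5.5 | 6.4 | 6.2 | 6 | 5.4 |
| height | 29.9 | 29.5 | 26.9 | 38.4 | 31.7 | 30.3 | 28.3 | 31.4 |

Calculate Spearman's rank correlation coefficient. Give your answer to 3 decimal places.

Rank pH: 2, 1, 7, 4, 8, 6, 5, 3
Rank height: 4, 3, 1, 8, 7, 5, 2, 6
d = rank(pH) − rank(height): -2, -2, 6, -4, 1, 1, 3, -3; Σd² = 80
ρ = 1 − 6Σd² / [n(n²−1)] = 1 − 6×80 / (8×63) = 1 − 480/504 ≈ 0.048

0.048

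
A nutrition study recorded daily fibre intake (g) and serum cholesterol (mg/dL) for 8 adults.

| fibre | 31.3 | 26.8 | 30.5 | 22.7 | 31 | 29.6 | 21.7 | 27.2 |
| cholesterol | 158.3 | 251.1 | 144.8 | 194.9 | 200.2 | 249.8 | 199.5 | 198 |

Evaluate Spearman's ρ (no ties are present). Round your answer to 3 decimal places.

Rank fibre: 8, 3, 6, 2, 7, 5, 1, 4
Rank cholesterol: 2, 8, 1, 3, 6, 7, 5, 4
d = rank(fibre) − rank(cholesterol): 6, -5, 5, -1, 1, -2, -4, 0; Σd² = 108
ρ = 1 − 6Σd² / [n(n²−1)] = 1 − 6×108 / (8×63) = 1 − 648/504 ≈ -0.286

-0.286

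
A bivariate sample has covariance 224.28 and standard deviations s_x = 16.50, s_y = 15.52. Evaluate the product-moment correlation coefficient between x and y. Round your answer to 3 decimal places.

0.876

r = Cov(x,y) / (s_x · s_y) = 224.28 / (16.50 × 15.52)
  = 224.28 / 256.0800 ≈ 0.876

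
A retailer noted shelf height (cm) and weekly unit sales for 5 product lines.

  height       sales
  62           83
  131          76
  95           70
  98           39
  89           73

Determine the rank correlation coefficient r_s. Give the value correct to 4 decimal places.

-0.4000

Rank height: 1, 5, 3, 4, 2
Rank sales: 5, 4, 2, 1, 3
d = rank(height) − rank(sales): -4, 1, 1, 3, -1; Σd² = 28
ρ = 1 − 6Σd² / [n(n²−1)] = 1 − 6×28 / (5×24) = 1 − 168/120 ≈ -0.4000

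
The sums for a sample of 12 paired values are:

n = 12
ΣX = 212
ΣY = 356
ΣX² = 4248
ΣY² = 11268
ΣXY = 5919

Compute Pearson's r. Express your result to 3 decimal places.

-0.621

r = (nΣXY − ΣXΣY) / √[(nΣX² − (ΣX)²)(nΣY² − (ΣY)²)]
Numerator: 12×5919 − 212×356 = -4444
Denominator: √[(50976 − 44944)(135216 − 126736)] = √[6032 × 8480] = 7152.0179
r = -4444 / 7152.0179 ≈ -0.621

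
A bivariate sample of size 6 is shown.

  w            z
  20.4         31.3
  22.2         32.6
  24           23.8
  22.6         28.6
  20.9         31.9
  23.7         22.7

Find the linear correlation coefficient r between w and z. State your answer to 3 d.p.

-0.854

n = 6, Σw = 133.8, Σz = 170.9, Σw² = 2994.26, Σz² = 4959.75, Σwz = 3784.5
nΣwz − ΣwΣz = 22707 − 22866.42 = -159.42
nΣw² − (Σw)² = 17965.56 − 17902.44 = 63.12; nΣz² − (Σz)² = 29758.5 − 29206.81 = 551.69
r = -159.42 / √(63.12 × 551.69) = -159.42 / 186.6083 ≈ -0.854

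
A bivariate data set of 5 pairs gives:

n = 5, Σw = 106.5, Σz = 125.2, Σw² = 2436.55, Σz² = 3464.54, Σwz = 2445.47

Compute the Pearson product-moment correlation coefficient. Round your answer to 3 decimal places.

-0.940

r = (nΣwz − ΣwΣz) / √[(nΣw² − (Σw)²)(nΣz² − (Σz)²)]
Numerator: 5×2445.47 − 106.5×125.2 = -1106.45
Denominator: √[(12182.75 − 11342.25)(17322.7 − 15675.04)] = √[840.5 × 1647.66] = 1176.8000
r = -1106.45 / 1176.8000 ≈ -0.940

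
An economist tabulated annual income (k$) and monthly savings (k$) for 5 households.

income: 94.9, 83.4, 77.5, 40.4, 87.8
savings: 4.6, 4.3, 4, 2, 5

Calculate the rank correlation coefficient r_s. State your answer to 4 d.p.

0.9000

Rank income: 5, 3, 2, 1, 4
Rank savings: 4, 3, 2, 1, 5
d = rank(income) − rank(savings): 1, 0, 0, 0, -1; Σd² = 2
ρ = 1 − 6Σd² / [n(n²−1)] = 1 − 6×2 / (5×24) = 1 − 12/120 ≈ 0.9000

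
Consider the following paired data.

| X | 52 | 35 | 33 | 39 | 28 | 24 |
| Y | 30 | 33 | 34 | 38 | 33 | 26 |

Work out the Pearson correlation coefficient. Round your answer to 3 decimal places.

n = 6, ΣX = 211, ΣY = 194, ΣX² = 7899, ΣY² = 6354, ΣXY = 6867
nΣXY − ΣXΣY = 41202 − 40934 = 268
nΣX² − (ΣX)² = 47394 − 44521 = 2873; nΣY² − (ΣY)² = 38124 − 37636 = 488
r = 268 / √(2873 × 488) = 268 / 1184.0709 ≈ 0.226

0.226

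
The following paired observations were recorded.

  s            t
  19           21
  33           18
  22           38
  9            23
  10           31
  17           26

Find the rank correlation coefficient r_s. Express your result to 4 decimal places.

Rank s: 4, 6, 5, 1, 2, 3
Rank t: 2, 1, 6, 3, 5, 4
d = rank(s) − rank(t): 2, 5, -1, -2, -3, -1; Σd² = 44
ρ = 1 − 6Σd² / [n(n²−1)] = 1 − 6×44 / (6×35) = 1 − 264/210 ≈ -0.2571

-0.2571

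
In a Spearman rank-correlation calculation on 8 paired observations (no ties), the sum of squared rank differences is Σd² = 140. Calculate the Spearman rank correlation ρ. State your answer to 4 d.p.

ρ = 1 − 6Σd² / [n(n²−1)] = 1 − 6×140 / (8×63)
  = 1 − 840/504 = 1 − 1.66667 ≈ -0.6667

-0.6667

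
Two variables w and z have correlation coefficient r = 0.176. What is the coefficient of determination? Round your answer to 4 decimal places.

r² = (0.176)² = 0.0310

0.0310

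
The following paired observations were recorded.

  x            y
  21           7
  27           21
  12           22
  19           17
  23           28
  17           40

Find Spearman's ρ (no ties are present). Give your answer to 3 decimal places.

-0.257

Rank x: 4, 6, 1, 3, 5, 2
Rank y: 1, 3, 4, 2, 5, 6
d = rank(x) − rank(y): 3, 3, -3, 1, 0, -4; Σd² = 44
ρ = 1 − 6Σd² / [n(n²−1)] = 1 − 6×44 / (6×35) = 1 − 264/210 ≈ -0.257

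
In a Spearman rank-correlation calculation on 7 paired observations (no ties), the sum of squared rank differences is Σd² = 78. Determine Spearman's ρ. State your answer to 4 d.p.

ρ = 1 − 6Σd² / [n(n²−1)] = 1 − 6×78 / (7×48)
  = 1 − 468/336 = 1 − 1.39286 ≈ -0.3929

-0.3929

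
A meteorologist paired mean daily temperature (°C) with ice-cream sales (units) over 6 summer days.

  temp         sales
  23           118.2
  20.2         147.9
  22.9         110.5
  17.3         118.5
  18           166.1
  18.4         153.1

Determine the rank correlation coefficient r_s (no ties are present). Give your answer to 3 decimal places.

Rank temp: 6, 4, 5, 1, 2, 3
Rank sales: 2, 4, 1, 3, 6, 5
d = rank(temp) − rank(sales): 4, 0, 4, -2, -4, -2; Σd² = 56
ρ = 1 − 6Σd² / [n(n²−1)] = 1 − 6×56 / (6×35) = 1 − 336/210 ≈ -0.600

-0.600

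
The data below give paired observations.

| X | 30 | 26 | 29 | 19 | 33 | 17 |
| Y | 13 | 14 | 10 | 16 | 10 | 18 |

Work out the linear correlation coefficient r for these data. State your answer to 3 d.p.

-0.928

n = 6, ΣX = 154, ΣY = 81, ΣX² = 4156, ΣY² = 1145, ΣXY = 1984
nΣXY − ΣXΣY = 11904 − 12474 = -570
nΣX² − (ΣX)² = 24936 − 23716 = 1220; nΣY² − (ΣY)² = 6870 − 6561 = 309
r = -570 / √(1220 × 309) = -570 / 613.9870 ≈ -0.928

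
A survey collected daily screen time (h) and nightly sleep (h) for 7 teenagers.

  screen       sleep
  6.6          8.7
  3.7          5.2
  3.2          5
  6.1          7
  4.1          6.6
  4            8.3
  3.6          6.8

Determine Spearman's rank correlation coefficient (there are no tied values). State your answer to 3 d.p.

0.750

Rank screen: 7, 3, 1, 6, 5, 4, 2
Rank sleep: 7, 2, 1, 5, 3, 6, 4
d = rank(screen) − rank(sleep): 0, 1, 0, 1, 2, -2, -2; Σd² = 14
ρ = 1 − 6Σd² / [n(n²−1)] = 1 − 6×14 / (7×48) = 1 − 84/336 ≈ 0.750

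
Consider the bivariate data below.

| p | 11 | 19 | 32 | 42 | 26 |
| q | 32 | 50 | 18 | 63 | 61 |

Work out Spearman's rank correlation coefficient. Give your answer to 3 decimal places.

Rank p: 1, 2, 4, 5, 3
Rank q: 2, 3, 1, 5, 4
d = rank(p) − rank(q): -1, -1, 3, 0, -1; Σd² = 12
ρ = 1 − 6Σd² / [n(n²−1)] = 1 − 6×12 / (5×24) = 1 − 72/120 ≈ 0.400

0.400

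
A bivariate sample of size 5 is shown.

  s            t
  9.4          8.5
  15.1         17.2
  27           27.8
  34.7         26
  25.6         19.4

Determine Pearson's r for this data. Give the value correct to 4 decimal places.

n = 5, Σs = 111.8, Σt = 98.9, Σs² = 2904.82, Σt² = 2193.29, Σst = 2489.06
nΣst − ΣsΣt = 12445.3 − 11057.02 = 1388.28
nΣs² − (Σs)² = 14524.1 − 12499.24 = 2024.86; nΣt² − (Σt)² = 10966.45 − 9781.21 = 1185.24
r = 1388.28 / √(2024.86 × 1185.24) = 1388.28 / 1549.1756 ≈ 0.8961

0.8961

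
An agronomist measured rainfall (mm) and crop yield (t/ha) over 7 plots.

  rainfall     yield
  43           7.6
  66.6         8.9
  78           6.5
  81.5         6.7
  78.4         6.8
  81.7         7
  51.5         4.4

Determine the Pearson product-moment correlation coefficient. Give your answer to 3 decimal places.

0.117

n = 7, Σx = 480.7, Σy = 47.9, Σx² = 34484.51, Σy² = 338.71, Σxy = 3304.21
nΣxy − ΣxΣy = 23129.47 − 23025.53 = 103.94
nΣx² − (Σx)² = 241391.57 − 231072.49 = 10319.08; nΣy² − (Σy)² = 2370.97 − 2294.41 = 76.56
r = 103.94 / √(10319.08 × 76.56) = 103.94 / 888.8356 ≈ 0.117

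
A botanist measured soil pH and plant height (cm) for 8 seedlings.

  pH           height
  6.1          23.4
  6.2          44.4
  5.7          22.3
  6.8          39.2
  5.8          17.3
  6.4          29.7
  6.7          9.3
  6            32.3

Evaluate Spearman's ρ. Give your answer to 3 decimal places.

0.286

Rank pH: 4, 5, 1, 8, 2, 6, 7, 3
Rank height: 4, 8, 3, 7, 2, 5, 1, 6
d = rank(pH) − rank(height): 0, -3, -2, 1, 0, 1, 6, -3; Σd² = 60
ρ = 1 − 6Σd² / [n(n²−1)] = 1 − 6×60 / (8×63) = 1 − 360/504 ≈ 0.286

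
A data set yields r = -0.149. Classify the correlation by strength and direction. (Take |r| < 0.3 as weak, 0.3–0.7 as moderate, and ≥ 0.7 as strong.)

r = -0.149 < 0 so the relationship is negative.
|r| = 0.149, which falls in the weak range.

weak negative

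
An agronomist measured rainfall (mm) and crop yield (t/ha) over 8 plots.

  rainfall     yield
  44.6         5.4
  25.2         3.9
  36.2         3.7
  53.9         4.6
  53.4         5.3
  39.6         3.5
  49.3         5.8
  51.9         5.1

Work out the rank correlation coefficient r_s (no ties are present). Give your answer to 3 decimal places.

Rank rainfall: 4, 1, 2, 8, 7, 3, 5, 6
Rank yield: 7, 3, 2, 4, 6, 1, 8, 5
d = rank(rainfall) − rank(yield): -3, -2, 0, 4, 1, 2, -3, 1; Σd² = 44
ρ = 1 − 6Σd² / [n(n²−1)] = 1 − 6×44 / (8×63) = 1 − 264/504 ≈ 0.476

0.476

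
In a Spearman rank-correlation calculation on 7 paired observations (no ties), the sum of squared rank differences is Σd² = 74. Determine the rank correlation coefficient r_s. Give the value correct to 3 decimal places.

ρ = 1 − 6Σd² / [n(n²−1)] = 1 − 6×74 / (7×48)
  = 1 − 444/336 = 1 − 1.3214 ≈ -0.321

-0.321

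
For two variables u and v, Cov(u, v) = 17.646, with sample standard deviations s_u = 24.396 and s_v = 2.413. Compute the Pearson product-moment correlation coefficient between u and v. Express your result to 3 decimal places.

r = Cov(u,v) / (s_u · s_v) = 17.646 / (24.396 × 2.413)
  = 17.646 / 58.8675 ≈ 0.300

0.300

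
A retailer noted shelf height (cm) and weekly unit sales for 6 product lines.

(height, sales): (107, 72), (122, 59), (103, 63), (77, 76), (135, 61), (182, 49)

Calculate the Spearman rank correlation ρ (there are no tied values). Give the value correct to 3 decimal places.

-0.886

Rank height: 3, 4, 2, 1, 5, 6
Rank sales: 5, 2, 4, 6, 3, 1
d = rank(height) − rank(sales): -2, 2, -2, -5, 2, 5; Σd² = 66
ρ = 1 − 6Σd² / [n(n²−1)] = 1 − 6×66 / (6×35) = 1 − 396/210 ≈ -0.886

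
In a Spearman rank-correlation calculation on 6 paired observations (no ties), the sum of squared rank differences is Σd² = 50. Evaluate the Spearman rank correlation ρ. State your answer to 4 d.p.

ρ = 1 − 6Σd² / [n(n²−1)] = 1 − 6×50 / (6×35)
  = 1 − 300/210 = 1 − 1.42857 ≈ -0.4286

-0.4286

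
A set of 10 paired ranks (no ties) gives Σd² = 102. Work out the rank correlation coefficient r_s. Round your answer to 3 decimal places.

0.382

ρ = 1 − 6Σd² / [n(n²−1)] = 1 − 6×102 / (10×99)
  = 1 − 612/990 = 1 − 0.6182 ≈ 0.382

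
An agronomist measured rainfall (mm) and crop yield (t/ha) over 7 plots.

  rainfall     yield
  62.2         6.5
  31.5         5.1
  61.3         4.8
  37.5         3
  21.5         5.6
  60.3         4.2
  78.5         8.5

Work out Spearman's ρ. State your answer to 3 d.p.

0.429

Rank rainfall: 6, 2, 5, 3, 1, 4, 7
Rank yield: 6, 4, 3, 1, 5, 2, 7
d = rank(rainfall) − rank(yield): 0, -2, 2, 2, -4, 2, 0; Σd² = 32
ρ = 1 − 6Σd² / [n(n²−1)] = 1 − 6×32 / (7×48) = 1 − 192/336 ≈ 0.429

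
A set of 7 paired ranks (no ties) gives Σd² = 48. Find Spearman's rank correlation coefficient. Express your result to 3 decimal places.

0.143

ρ = 1 − 6Σd² / [n(n²−1)] = 1 − 6×48 / (7×48)
  = 1 − 288/336 = 1 − 0.8571 ≈ 0.143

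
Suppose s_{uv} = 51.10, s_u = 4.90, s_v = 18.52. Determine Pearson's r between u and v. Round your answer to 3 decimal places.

0.563

r = Cov(u,v) / (s_u · s_v) = 51.10 / (4.90 × 18.52)
  = 51.10 / 90.7480 ≈ 0.563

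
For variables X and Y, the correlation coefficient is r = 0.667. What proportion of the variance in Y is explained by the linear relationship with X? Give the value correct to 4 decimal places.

0.4449

r² = (0.667)² = 0.4449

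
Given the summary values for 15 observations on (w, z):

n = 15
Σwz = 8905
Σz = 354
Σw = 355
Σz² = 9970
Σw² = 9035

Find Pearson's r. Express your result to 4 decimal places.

r = (nΣwz − ΣwΣz) / √[(nΣw² − (Σw)²)(nΣz² − (Σz)²)]
Numerator: 15×8905 − 355×354 = 7905
Denominator: √[(135525 − 126025)(149550 − 125316)] = √[9500 × 24234] = 15173.1012
r = 7905 / 15173.1012 ≈ 0.5210

0.5210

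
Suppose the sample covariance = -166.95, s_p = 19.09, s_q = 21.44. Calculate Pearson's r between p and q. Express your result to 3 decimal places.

r = Cov(p,q) / (s_p · s_q) = -166.95 / (19.09 × 21.44)
  = -166.95 / 409.2896 ≈ -0.408

-0.408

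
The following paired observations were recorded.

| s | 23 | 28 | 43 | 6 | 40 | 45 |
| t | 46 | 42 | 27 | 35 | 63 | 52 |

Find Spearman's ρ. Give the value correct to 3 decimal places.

Rank s: 2, 3, 5, 1, 4, 6
Rank t: 4, 3, 1, 2, 6, 5
d = rank(s) − rank(t): -2, 0, 4, -1, -2, 1; Σd² = 26
ρ = 1 − 6Σd² / [n(n²−1)] = 1 − 6×26 / (6×35) = 1 − 156/210 ≈ 0.257

0.257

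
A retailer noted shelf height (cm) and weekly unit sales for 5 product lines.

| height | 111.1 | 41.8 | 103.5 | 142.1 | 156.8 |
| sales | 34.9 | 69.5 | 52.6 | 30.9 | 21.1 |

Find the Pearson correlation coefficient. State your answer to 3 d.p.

n = 5, Σx = 555.3, Σy = 209, Σx² = 69581.35, Σy² = 10215.04, Σxy = 19925.96
nΣxy − ΣxΣy = 99629.8 − 116057.7 = -16427.9
nΣx² − (Σx)² = 347906.75 − 308358.09 = 39548.66; nΣy² − (Σy)² = 51075.2 − 43681 = 7394.2
r = -16427.9 / √(39548.66 × 7394.2) = -16427.9 / 17100.6053 ≈ -0.961

-0.961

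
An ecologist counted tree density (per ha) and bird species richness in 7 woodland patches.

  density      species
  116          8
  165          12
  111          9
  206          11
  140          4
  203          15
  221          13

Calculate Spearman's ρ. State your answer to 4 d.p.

Rank density: 2, 4, 1, 6, 3, 5, 7
Rank species: 2, 5, 3, 4, 1, 7, 6
d = rank(density) − rank(species): 0, -1, -2, 2, 2, -2, 1; Σd² = 18
ρ = 1 − 6Σd² / [n(n²−1)] = 1 − 6×18 / (7×48) = 1 − 108/336 ≈ 0.6786

0.6786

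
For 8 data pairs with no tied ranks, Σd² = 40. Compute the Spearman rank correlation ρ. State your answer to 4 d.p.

ρ = 1 − 6Σd² / [n(n²−1)] = 1 − 6×40 / (8×63)
  = 1 − 240/504 = 1 − 0.47619 ≈ 0.5238

0.5238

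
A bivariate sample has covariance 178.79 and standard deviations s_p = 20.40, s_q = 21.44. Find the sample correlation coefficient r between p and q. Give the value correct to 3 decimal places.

0.409

r = Cov(p,q) / (s_p · s_q) = 178.79 / (20.40 × 21.44)
  = 178.79 / 437.3760 ≈ 0.409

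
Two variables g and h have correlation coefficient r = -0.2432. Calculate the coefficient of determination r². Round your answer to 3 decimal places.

0.059

r² = (-0.2432)² = 0.059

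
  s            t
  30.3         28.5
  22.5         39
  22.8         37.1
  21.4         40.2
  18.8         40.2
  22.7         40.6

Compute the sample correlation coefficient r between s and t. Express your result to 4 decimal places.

n = 6, Σs = 138.5, Σt = 225.6, Σs² = 3270.87, Σt² = 8590.1, Σst = 5124.59
nΣst − ΣsΣt = 30747.54 − 31245.6 = -498.06
nΣs² − (Σs)² = 19625.22 − 19182.25 = 442.97; nΣt² − (Σt)² = 51540.6 − 50895.36 = 645.24
r = -498.06 / √(442.97 × 645.24) = -498.06 / 534.6232 ≈ -0.9316

-0.9316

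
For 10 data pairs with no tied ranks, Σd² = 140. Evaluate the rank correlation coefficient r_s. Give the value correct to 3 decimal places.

0.152

ρ = 1 − 6Σd² / [n(n²−1)] = 1 − 6×140 / (10×99)
  = 1 − 840/990 = 1 − 0.8485 ≈ 0.152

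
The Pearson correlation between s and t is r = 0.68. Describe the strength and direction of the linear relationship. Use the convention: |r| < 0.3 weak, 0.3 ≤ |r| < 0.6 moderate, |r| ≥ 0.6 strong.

r = 0.68 > 0 so the relationship is positive.
|r| = 0.68, which falls in the strong range.

strong positive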